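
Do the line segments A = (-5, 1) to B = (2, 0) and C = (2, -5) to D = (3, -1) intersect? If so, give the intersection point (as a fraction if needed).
No (intersection of containing lines falls outside at least one segment)

Parametrize and solve: t = 34/29, s = 35/29. At least one of these is outside [0, 1], so the segments do not intersect.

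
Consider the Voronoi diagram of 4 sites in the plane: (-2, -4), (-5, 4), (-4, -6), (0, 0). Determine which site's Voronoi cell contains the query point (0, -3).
Nearest site = (-2, -4)

The Voronoi cell of site s contains exactly those query points closer to s than to any other site. Compute squared distances from q = (0, -3) to each site:
  (-2 − 0)² + (-4 − -3)² = 5
  (0 − 0)² + (0 − -3)² = 9
  (-4 − 0)² + (-6 − -3)² = 25
  (-5 − 0)² + (4 − -3)² = 74
Minimum is attained by (-2, -4), so q lies in its Voronoi cell.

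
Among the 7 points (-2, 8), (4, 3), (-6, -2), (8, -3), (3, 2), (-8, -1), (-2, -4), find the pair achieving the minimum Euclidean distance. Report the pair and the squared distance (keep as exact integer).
Pair = ((4, 3), (3, 2)); squared distance = 2

Compute all C(7, 2) = 21 pairwise squared distances (x_i − x_j)² + (y_i − y_j)². The minimum is 2, attained by the pair ((4, 3), (3, 2)).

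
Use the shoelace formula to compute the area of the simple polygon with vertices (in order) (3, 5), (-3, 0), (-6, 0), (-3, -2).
Area = 9

Shoelace formula: Area = (1/2) |Σ_i (x_i · y_{i+1} − x_{i+1} · y_i)| (indices mod n). Compute each cross term:
  (3)(0) − (-3)(5) = 15
  (-3)(0) − (-6)(0) = 0
  (-6)(-2) − (-3)(0) = 12
  (-3)(5) − (3)(-2) = -9
Sum = 18, so (signed) Area = 18/2 = 9, |Area| = 9.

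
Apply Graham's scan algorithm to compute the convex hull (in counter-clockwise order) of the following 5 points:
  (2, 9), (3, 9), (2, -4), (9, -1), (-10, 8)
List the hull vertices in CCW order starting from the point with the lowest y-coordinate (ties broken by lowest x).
Hull (CCW) = [(2, -4), (9, -1), (3, 9), (2, 9), (-10, 8)]

Graham scan procedure:
  1. Find the pivot p₀ = point with lowest y (tie → lowest x): (2, -4).
  2. Sort the remaining points by polar angle around p₀.
  3. Walk through sorted points, maintaining a stack; pop the top while the last three entries make a non-left turn (cross product ≤ 0).
  4. Final stack is the convex hull in CCW order: (2, -4), (9, -1), (3, 9), (2, 9), (-10, 8).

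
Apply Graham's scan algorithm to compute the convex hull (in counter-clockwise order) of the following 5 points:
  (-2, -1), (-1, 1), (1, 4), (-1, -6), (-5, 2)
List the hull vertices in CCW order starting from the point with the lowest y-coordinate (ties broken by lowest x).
Hull (CCW) = [(-1, -6), (1, 4), (-5, 2)]

Graham scan procedure:
  1. Find the pivot p₀ = point with lowest y (tie → lowest x): (-1, -6).
  2. Sort the remaining points by polar angle around p₀.
  3. Walk through sorted points, maintaining a stack; pop the top while the last three entries make a non-left turn (cross product ≤ 0).
  4. Final stack is the convex hull in CCW order: (-1, -6), (1, 4), (-5, 2).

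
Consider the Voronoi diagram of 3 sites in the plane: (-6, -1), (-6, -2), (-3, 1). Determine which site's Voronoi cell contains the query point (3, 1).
Nearest site = (-3, 1)

The Voronoi cell of site s contains exactly those query points closer to s than to any other site. Compute squared distances from q = (3, 1) to each site:
  (-3 − 3)² + (1 − 1)² = 36
  (-6 − 3)² + (-1 − 1)² = 85
  (-6 − 3)² + (-2 − 1)² = 90
Minimum is attained by (-3, 1), so q lies in its Voronoi cell.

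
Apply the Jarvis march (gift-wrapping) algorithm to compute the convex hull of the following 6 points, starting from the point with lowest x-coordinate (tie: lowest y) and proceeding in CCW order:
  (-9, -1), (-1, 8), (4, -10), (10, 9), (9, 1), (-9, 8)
Hull (CCW) = [(-9, -1), (4, -10), (9, 1), (10, 9), (-9, 8)]

Jarvis march: at each step, from the current hull vertex p, select the next vertex q as the point such that every other point lies strictly to the left of (or on) the directed line p → q. (Equivalently: for every other point r, the cross product (q − p) × (r − p) ≥ 0.)
Starting point (lowest x, tie lowest y): (-9, -1). Wrap until returning to start. Resulting hull: (-9, -1), (4, -10), (9, 1), (10, 9), (-9, 8).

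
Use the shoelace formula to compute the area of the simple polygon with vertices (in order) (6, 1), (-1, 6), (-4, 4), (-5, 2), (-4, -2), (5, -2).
Area = 61

Shoelace formula: Area = (1/2) |Σ_i (x_i · y_{i+1} − x_{i+1} · y_i)| (indices mod n). Compute each cross term:
  (6)(6) − (-1)(1) = 37
  (-1)(4) − (-4)(6) = 20
  (-4)(2) − (-5)(4) = 12
  (-5)(-2) − (-4)(2) = 18
  (-4)(-2) − (5)(-2) = 18
  (5)(1) − (6)(-2) = 17
Sum = 122, so (signed) Area = 122/2 = 61, |Area| = 61.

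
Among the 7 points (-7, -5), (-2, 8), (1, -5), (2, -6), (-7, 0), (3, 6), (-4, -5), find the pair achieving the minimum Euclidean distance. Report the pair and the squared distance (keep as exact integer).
Pair = ((1, -5), (2, -6)); squared distance = 2

Compute all C(7, 2) = 21 pairwise squared distances (x_i − x_j)² + (y_i − y_j)². The minimum is 2, attained by the pair ((1, -5), (2, -6)).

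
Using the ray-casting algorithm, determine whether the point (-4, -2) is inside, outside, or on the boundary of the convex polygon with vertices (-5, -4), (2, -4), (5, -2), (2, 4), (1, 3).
The point (-4, -2) lies strictly outside the polygon

Cast a horizontal ray to the right from the query point and count how many polygon edges it crosses (each edge strictly once or zero times, handled with the usual half-open convention). 
Parity of crossings → even ⇒ outside.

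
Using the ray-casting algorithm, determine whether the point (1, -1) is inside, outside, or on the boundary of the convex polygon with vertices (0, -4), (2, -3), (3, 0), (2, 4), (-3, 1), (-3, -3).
The point (1, -1) lies strictly inside the polygon

Cast a horizontal ray to the right from the query point and count how many polygon edges it crosses (each edge strictly once or zero times, handled with the usual half-open convention). 
Parity of crossings → odd ⇒ inside.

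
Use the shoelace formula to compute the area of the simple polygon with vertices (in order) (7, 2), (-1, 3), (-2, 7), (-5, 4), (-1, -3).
Area = 87/2

Shoelace formula: Area = (1/2) |Σ_i (x_i · y_{i+1} − x_{i+1} · y_i)| (indices mod n). Compute each cross term:
  (7)(3) − (-1)(2) = 23
  (-1)(7) − (-2)(3) = -1
  (-2)(4) − (-5)(7) = 27
  (-5)(-3) − (-1)(4) = 19
  (-1)(2) − (7)(-3) = 19
Sum = 87, so (signed) Area = 87/2 = 87/2, |Area| = 87/2.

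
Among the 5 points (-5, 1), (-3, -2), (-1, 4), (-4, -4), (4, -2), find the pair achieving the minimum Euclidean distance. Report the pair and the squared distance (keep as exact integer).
Pair = ((-3, -2), (-4, -4)); squared distance = 5

Compute all C(5, 2) = 10 pairwise squared distances (x_i − x_j)² + (y_i − y_j)². The minimum is 5, attained by the pair ((-3, -2), (-4, -4)).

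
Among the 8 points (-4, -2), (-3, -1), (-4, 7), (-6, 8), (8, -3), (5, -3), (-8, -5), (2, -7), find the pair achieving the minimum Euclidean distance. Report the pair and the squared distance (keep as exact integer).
Pair = ((-4, -2), (-3, -1)); squared distance = 2

Compute all C(8, 2) = 28 pairwise squared distances (x_i − x_j)² + (y_i − y_j)². The minimum is 2, attained by the pair ((-4, -2), (-3, -1)).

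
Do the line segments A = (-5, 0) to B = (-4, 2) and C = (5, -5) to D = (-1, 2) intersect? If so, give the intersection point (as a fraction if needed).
No (intersection of containing lines falls outside at least one segment)

Parametrize and solve: t = 40/19, s = 25/19. At least one of these is outside [0, 1], so the segments do not intersect.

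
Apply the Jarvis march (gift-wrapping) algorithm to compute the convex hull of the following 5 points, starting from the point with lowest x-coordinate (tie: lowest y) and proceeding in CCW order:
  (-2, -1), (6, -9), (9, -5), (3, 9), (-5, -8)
Hull (CCW) = [(-5, -8), (6, -9), (9, -5), (3, 9), (-2, -1)]

Jarvis march: at each step, from the current hull vertex p, select the next vertex q as the point such that every other point lies strictly to the left of (or on) the directed line p → q. (Equivalently: for every other point r, the cross product (q − p) × (r − p) ≥ 0.)
Starting point (lowest x, tie lowest y): (-5, -8). Wrap until returning to start. Resulting hull: (-5, -8), (6, -9), (9, -5), (3, 9), (-2, -1).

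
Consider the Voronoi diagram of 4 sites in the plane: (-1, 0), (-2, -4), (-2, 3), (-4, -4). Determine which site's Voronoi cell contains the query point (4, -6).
Nearest site = (-2, -4)

The Voronoi cell of site s contains exactly those query points closer to s than to any other site. Compute squared distances from q = (4, -6) to each site:
  (-2 − 4)² + (-4 − -6)² = 40
  (-1 − 4)² + (0 − -6)² = 61
  (-4 − 4)² + (-4 − -6)² = 68
  (-2 − 4)² + (3 − -6)² = 117
Minimum is attained by (-2, -4), so q lies in its Voronoi cell.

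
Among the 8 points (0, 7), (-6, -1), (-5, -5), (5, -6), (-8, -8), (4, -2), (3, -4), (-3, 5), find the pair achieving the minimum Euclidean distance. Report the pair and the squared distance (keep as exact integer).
Pair = ((4, -2), (3, -4)); squared distance = 5

Compute all C(8, 2) = 28 pairwise squared distances (x_i − x_j)² + (y_i − y_j)². The minimum is 5, attained by the pair ((4, -2), (3, -4)).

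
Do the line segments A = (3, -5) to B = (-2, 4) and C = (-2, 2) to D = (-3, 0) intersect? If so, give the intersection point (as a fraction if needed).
No (intersection of containing lines falls outside at least one segment)

Parametrize and solve: t = 17/19, s = -10/19. At least one of these is outside [0, 1], so the segments do not intersect.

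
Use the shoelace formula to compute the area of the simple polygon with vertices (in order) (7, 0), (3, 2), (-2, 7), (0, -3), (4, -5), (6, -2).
Area = 93/2

Shoelace formula: Area = (1/2) |Σ_i (x_i · y_{i+1} − x_{i+1} · y_i)| (indices mod n). Compute each cross term:
  (7)(2) − (3)(0) = 14
  (3)(7) − (-2)(2) = 25
  (-2)(-3) − (0)(7) = 6
  (0)(-5) − (4)(-3) = 12
  (4)(-2) − (6)(-5) = 22
  (6)(0) − (7)(-2) = 14
Sum = 93, so (signed) Area = 93/2 = 93/2, |Area| = 93/2.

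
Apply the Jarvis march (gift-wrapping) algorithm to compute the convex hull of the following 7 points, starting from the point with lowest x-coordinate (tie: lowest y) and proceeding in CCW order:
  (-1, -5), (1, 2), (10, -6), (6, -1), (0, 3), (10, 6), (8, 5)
Hull (CCW) = [(-1, -5), (10, -6), (10, 6), (0, 3)]

Jarvis march: at each step, from the current hull vertex p, select the next vertex q as the point such that every other point lies strictly to the left of (or on) the directed line p → q. (Equivalently: for every other point r, the cross product (q − p) × (r − p) ≥ 0.)
Starting point (lowest x, tie lowest y): (-1, -5). Wrap until returning to start. Resulting hull: (-1, -5), (10, -6), (10, 6), (0, 3).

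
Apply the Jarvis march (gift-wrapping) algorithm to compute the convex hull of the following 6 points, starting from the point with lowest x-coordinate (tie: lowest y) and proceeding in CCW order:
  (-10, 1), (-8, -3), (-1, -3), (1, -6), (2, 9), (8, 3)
Hull (CCW) = [(-10, 1), (-8, -3), (1, -6), (8, 3), (2, 9)]

Jarvis march: at each step, from the current hull vertex p, select the next vertex q as the point such that every other point lies strictly to the left of (or on) the directed line p → q. (Equivalently: for every other point r, the cross product (q − p) × (r − p) ≥ 0.)
Starting point (lowest x, tie lowest y): (-10, 1). Wrap until returning to start. Resulting hull: (-10, 1), (-8, -3), (1, -6), (8, 3), (2, 9).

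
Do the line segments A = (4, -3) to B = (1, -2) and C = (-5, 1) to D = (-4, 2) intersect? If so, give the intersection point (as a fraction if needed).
No (intersection of containing lines falls outside at least one segment)

Parametrize and solve: t = 13/4, s = -3/4. At least one of these is outside [0, 1], so the segments do not intersect.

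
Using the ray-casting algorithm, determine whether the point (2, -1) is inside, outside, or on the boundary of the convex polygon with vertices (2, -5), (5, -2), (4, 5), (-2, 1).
The point (2, -1) lies strictly inside the polygon

Cast a horizontal ray to the right from the query point and count how many polygon edges it crosses (each edge strictly once or zero times, handled with the usual half-open convention). 
Parity of crossings → odd ⇒ inside.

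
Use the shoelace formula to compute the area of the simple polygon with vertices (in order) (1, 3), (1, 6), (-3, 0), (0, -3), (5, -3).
Area = 63/2

Shoelace formula: Area = (1/2) |Σ_i (x_i · y_{i+1} − x_{i+1} · y_i)| (indices mod n). Compute each cross term:
  (1)(6) − (1)(3) = 3
  (1)(0) − (-3)(6) = 18
  (-3)(-3) − (0)(0) = 9
  (0)(-3) − (5)(-3) = 15
  (5)(3) − (1)(-3) = 18
Sum = 63, so (signed) Area = 63/2 = 63/2, |Area| = 63/2.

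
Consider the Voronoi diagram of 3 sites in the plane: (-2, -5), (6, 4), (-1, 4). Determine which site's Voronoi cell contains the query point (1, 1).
Nearest site = (-1, 4)

The Voronoi cell of site s contains exactly those query points closer to s than to any other site. Compute squared distances from q = (1, 1) to each site:
  (-1 − 1)² + (4 − 1)² = 13
  (6 − 1)² + (4 − 1)² = 34
  (-2 − 1)² + (-5 − 1)² = 45
Minimum is attained by (-1, 4), so q lies in its Voronoi cell.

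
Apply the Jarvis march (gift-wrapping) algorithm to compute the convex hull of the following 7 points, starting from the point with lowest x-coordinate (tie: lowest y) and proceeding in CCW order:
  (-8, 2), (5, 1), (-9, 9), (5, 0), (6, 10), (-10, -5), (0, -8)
Hull (CCW) = [(-10, -5), (0, -8), (5, 0), (6, 10), (-9, 9)]

Jarvis march: at each step, from the current hull vertex p, select the next vertex q as the point such that every other point lies strictly to the left of (or on) the directed line p → q. (Equivalently: for every other point r, the cross product (q − p) × (r − p) ≥ 0.)
Starting point (lowest x, tie lowest y): (-10, -5). Wrap until returning to start. Resulting hull: (-10, -5), (0, -8), (5, 0), (6, 10), (-9, 9).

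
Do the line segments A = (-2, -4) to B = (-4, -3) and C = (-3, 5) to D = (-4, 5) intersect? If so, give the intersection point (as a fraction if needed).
No (intersection of containing lines falls outside at least one segment)

Parametrize and solve: t = 9, s = 17. At least one of these is outside [0, 1], so the segments do not intersect.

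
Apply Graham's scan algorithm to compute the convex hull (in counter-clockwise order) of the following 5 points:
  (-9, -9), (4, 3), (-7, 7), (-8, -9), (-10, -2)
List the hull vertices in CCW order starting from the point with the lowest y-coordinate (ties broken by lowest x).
Hull (CCW) = [(-9, -9), (-8, -9), (4, 3), (-7, 7), (-10, -2)]

Graham scan procedure:
  1. Find the pivot p₀ = point with lowest y (tie → lowest x): (-9, -9).
  2. Sort the remaining points by polar angle around p₀.
  3. Walk through sorted points, maintaining a stack; pop the top while the last three entries make a non-left turn (cross product ≤ 0).
  4. Final stack is the convex hull in CCW order: (-9, -9), (-8, -9), (4, 3), (-7, 7), (-10, -2).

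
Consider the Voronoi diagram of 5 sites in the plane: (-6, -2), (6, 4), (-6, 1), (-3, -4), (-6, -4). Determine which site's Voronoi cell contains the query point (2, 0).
Nearest site = (6, 4)

The Voronoi cell of site s contains exactly those query points closer to s than to any other site. Compute squared distances from q = (2, 0) to each site:
  (6 − 2)² + (4 − 0)² = 32
  (-3 − 2)² + (-4 − 0)² = 41
  (-6 − 2)² + (1 − 0)² = 65
  (-6 − 2)² + (-2 − 0)² = 68
  (-6 − 2)² + (-4 − 0)² = 80
Minimum is attained by (6, 4), so q lies in its Voronoi cell.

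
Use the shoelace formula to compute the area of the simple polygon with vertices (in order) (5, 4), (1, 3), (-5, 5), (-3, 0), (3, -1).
Area = 33

Shoelace formula: Area = (1/2) |Σ_i (x_i · y_{i+1} − x_{i+1} · y_i)| (indices mod n). Compute each cross term:
  (5)(3) − (1)(4) = 11
  (1)(5) − (-5)(3) = 20
  (-5)(0) − (-3)(5) = 15
  (-3)(-1) − (3)(0) = 3
  (3)(4) − (5)(-1) = 17
Sum = 66, so (signed) Area = 66/2 = 33, |Area| = 33.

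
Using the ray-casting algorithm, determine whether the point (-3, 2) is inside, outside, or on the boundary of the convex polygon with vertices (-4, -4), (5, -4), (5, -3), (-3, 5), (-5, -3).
The point (-3, 2) lies strictly inside the polygon

Cast a horizontal ray to the right from the query point and count how many polygon edges it crosses (each edge strictly once or zero times, handled with the usual half-open convention). 
Parity of crossings → odd ⇒ inside.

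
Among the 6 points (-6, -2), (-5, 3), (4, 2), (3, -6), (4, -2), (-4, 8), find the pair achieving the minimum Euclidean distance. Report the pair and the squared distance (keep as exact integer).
Pair = ((4, 2), (4, -2)); squared distance = 16

Compute all C(6, 2) = 15 pairwise squared distances (x_i − x_j)² + (y_i − y_j)². The minimum is 16, attained by the pair ((4, 2), (4, -2)).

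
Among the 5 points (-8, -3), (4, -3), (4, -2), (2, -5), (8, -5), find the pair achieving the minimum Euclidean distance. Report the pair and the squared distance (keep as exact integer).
Pair = ((4, -3), (4, -2)); squared distance = 1

Compute all C(5, 2) = 10 pairwise squared distances (x_i − x_j)² + (y_i − y_j)². The minimum is 1, attained by the pair ((4, -3), (4, -2)).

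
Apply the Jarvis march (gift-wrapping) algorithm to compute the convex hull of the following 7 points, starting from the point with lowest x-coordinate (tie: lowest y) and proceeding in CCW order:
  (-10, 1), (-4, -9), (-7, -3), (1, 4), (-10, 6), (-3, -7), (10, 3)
Hull (CCW) = [(-10, 1), (-4, -9), (10, 3), (-10, 6)]

Jarvis march: at each step, from the current hull vertex p, select the next vertex q as the point such that every other point lies strictly to the left of (or on) the directed line p → q. (Equivalently: for every other point r, the cross product (q − p) × (r − p) ≥ 0.)
Starting point (lowest x, tie lowest y): (-10, 1). Wrap until returning to start. Resulting hull: (-10, 1), (-4, -9), (10, 3), (-10, 6).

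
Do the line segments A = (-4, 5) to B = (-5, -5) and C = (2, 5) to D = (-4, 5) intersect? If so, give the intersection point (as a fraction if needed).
Yes; intersection at (-4, 5) (t = 0 on AB, s = 1 on CD)

Parametrize AB as A + t(B − A) = (-4 + -1 t, 5 + -10 t) and CD as C + s(D − C) = (2 + -6 s, 5 + 0 s). Solve the linear system for (t, s). Determinant = 60 ≠ 0, so a unique intersection of the containing lines exists. Solution: t = 0, s = 1 — both in [0, 1], so the segments cross. Intersection point: (-4, 5).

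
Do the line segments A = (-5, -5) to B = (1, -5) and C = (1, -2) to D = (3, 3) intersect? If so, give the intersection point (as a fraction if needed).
No (intersection of containing lines falls outside at least one segment)

Parametrize and solve: t = 4/5, s = -3/5. At least one of these is outside [0, 1], so the segments do not intersect.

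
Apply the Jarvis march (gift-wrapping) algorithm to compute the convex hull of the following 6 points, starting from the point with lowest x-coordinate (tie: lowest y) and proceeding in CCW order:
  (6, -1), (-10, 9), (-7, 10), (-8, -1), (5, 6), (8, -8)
Hull (CCW) = [(-10, 9), (-8, -1), (8, -8), (5, 6), (-7, 10)]

Jarvis march: at each step, from the current hull vertex p, select the next vertex q as the point such that every other point lies strictly to the left of (or on) the directed line p → q. (Equivalently: for every other point r, the cross product (q − p) × (r − p) ≥ 0.)
Starting point (lowest x, tie lowest y): (-10, 9). Wrap until returning to start. Resulting hull: (-10, 9), (-8, -1), (8, -8), (5, 6), (-7, 10).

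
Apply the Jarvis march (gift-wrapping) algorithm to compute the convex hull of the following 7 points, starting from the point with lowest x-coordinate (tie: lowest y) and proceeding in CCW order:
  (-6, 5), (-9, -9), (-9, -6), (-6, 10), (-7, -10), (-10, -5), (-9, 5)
Hull (CCW) = [(-10, -5), (-9, -9), (-7, -10), (-6, 5), (-6, 10), (-9, 5)]

Jarvis march: at each step, from the current hull vertex p, select the next vertex q as the point such that every other point lies strictly to the left of (or on) the directed line p → q. (Equivalently: for every other point r, the cross product (q − p) × (r − p) ≥ 0.)
Starting point (lowest x, tie lowest y): (-10, -5). Wrap until returning to start. Resulting hull: (-10, -5), (-9, -9), (-7, -10), (-6, 5), (-6, 10), (-9, 5).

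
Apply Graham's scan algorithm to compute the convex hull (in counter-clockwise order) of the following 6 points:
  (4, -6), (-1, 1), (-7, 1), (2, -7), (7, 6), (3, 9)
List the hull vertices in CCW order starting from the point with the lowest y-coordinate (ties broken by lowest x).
Hull (CCW) = [(2, -7), (4, -6), (7, 6), (3, 9), (-7, 1)]

Graham scan procedure:
  1. Find the pivot p₀ = point with lowest y (tie → lowest x): (2, -7).
  2. Sort the remaining points by polar angle around p₀.
  3. Walk through sorted points, maintaining a stack; pop the top while the last three entries make a non-left turn (cross product ≤ 0).
  4. Final stack is the convex hull in CCW order: (2, -7), (4, -6), (7, 6), (3, 9), (-7, 1).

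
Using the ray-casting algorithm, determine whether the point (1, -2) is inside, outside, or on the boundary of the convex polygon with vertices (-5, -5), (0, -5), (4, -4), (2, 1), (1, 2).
The point (1, -2) lies strictly inside the polygon

Cast a horizontal ray to the right from the query point and count how many polygon edges it crosses (each edge strictly once or zero times, handled with the usual half-open convention). 
Parity of crossings → odd ⇒ inside.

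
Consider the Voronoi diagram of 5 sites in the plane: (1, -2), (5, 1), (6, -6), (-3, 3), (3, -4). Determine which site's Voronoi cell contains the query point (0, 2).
Nearest site = (-3, 3)

The Voronoi cell of site s contains exactly those query points closer to s than to any other site. Compute squared distances from q = (0, 2) to each site:
  (-3 − 0)² + (3 − 2)² = 10
  (1 − 0)² + (-2 − 2)² = 17
  (5 − 0)² + (1 − 2)² = 26
  (3 − 0)² + (-4 − 2)² = 45
  (6 − 0)² + (-6 − 2)² = 100
Minimum is attained by (-3, 3), so q lies in its Voronoi cell.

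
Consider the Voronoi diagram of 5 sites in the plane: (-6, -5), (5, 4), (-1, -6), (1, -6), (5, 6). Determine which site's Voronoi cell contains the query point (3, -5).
Nearest site = (1, -6)

The Voronoi cell of site s contains exactly those query points closer to s than to any other site. Compute squared distances from q = (3, -5) to each site:
  (1 − 3)² + (-6 − -5)² = 5
  (-1 − 3)² + (-6 − -5)² = 17
  (-6 − 3)² + (-5 − -5)² = 81
  (5 − 3)² + (4 − -5)² = 85
  (5 − 3)² + (6 − -5)² = 125
Minimum is attained by (1, -6), so q lies in its Voronoi cell.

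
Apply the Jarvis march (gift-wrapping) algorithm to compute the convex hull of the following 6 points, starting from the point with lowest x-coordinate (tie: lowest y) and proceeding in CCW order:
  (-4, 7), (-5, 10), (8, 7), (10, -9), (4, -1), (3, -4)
Hull (CCW) = [(-5, 10), (-4, 7), (3, -4), (10, -9), (8, 7)]

Jarvis march: at each step, from the current hull vertex p, select the next vertex q as the point such that every other point lies strictly to the left of (or on) the directed line p → q. (Equivalently: for every other point r, the cross product (q − p) × (r − p) ≥ 0.)
Starting point (lowest x, tie lowest y): (-5, 10). Wrap until returning to start. Resulting hull: (-5, 10), (-4, 7), (3, -4), (10, -9), (8, 7).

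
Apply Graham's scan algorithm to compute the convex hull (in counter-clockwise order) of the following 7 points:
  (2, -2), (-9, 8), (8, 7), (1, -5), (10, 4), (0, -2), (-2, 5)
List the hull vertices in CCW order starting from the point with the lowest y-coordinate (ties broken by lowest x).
Hull (CCW) = [(1, -5), (10, 4), (8, 7), (-9, 8)]

Graham scan procedure:
  1. Find the pivot p₀ = point with lowest y (tie → lowest x): (1, -5).
  2. Sort the remaining points by polar angle around p₀.
  3. Walk through sorted points, maintaining a stack; pop the top while the last three entries make a non-left turn (cross product ≤ 0).
  4. Final stack is the convex hull in CCW order: (1, -5), (10, 4), (8, 7), (-9, 8).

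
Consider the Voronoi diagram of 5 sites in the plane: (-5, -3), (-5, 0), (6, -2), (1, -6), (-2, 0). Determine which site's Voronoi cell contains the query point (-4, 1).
Nearest site = (-5, 0)

The Voronoi cell of site s contains exactly those query points closer to s than to any other site. Compute squared distances from q = (-4, 1) to each site:
  (-5 − -4)² + (0 − 1)² = 2
  (-2 − -4)² + (0 − 1)² = 5
  (-5 − -4)² + (-3 − 1)² = 17
  (1 − -4)² + (-6 − 1)² = 74
  (6 − -4)² + (-2 − 1)² = 109
Minimum is attained by (-5, 0), so q lies in its Voronoi cell.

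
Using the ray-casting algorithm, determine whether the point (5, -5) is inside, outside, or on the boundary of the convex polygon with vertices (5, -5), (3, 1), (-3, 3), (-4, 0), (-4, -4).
The point (5, -5) lies on the polygon boundary

Boundary check: the query satisfies the collinearity and bounding-box conditions for some polygon edge, so it lies exactly on the boundary.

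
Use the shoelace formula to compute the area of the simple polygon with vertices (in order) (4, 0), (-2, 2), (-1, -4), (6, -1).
Area = 47/2

Shoelace formula: Area = (1/2) |Σ_i (x_i · y_{i+1} − x_{i+1} · y_i)| (indices mod n). Compute each cross term:
  (4)(2) − (-2)(0) = 8
  (-2)(-4) − (-1)(2) = 10
  (-1)(-1) − (6)(-4) = 25
  (6)(0) − (4)(-1) = 4
Sum = 47, so (signed) Area = 47/2 = 47/2, |Area| = 47/2.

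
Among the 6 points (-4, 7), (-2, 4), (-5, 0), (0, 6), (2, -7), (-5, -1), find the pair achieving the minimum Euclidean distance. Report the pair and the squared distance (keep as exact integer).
Pair = ((-5, 0), (-5, -1)); squared distance = 1

Compute all C(6, 2) = 15 pairwise squared distances (x_i − x_j)² + (y_i − y_j)². The minimum is 1, attained by the pair ((-5, 0), (-5, -1)).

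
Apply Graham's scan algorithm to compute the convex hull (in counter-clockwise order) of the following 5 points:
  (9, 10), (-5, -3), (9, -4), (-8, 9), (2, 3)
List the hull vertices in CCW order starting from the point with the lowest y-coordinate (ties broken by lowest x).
Hull (CCW) = [(9, -4), (9, 10), (-8, 9), (-5, -3)]

Graham scan procedure:
  1. Find the pivot p₀ = point with lowest y (tie → lowest x): (9, -4).
  2. Sort the remaining points by polar angle around p₀.
  3. Walk through sorted points, maintaining a stack; pop the top while the last three entries make a non-left turn (cross product ≤ 0).
  4. Final stack is the convex hull in CCW order: (9, -4), (9, 10), (-8, 9), (-5, -3).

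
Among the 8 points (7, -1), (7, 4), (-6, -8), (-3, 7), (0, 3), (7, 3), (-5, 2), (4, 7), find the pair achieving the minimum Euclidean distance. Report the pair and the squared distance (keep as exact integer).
Pair = ((7, 4), (7, 3)); squared distance = 1

Compute all C(8, 2) = 28 pairwise squared distances (x_i − x_j)² + (y_i − y_j)². The minimum is 1, attained by the pair ((7, 4), (7, 3)).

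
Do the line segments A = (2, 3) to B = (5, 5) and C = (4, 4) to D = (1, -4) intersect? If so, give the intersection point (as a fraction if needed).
No (intersection of containing lines falls outside at least one segment)

Parametrize and solve: t = 13/18, s = -1/18. At least one of these is outside [0, 1], so the segments do not intersect.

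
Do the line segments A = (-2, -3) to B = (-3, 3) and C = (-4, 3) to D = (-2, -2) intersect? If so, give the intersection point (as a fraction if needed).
Yes; intersection at (-16/7, -9/7) (t = 2/7 on AB, s = 6/7 on CD)

Parametrize AB as A + t(B − A) = (-2 + -1 t, -3 + 6 t) and CD as C + s(D − C) = (-4 + 2 s, 3 + -5 s). Solve the linear system for (t, s). Determinant = 7 ≠ 0, so a unique intersection of the containing lines exists. Solution: t = 2/7, s = 6/7 — both in [0, 1], so the segments cross. Intersection point: (-16/7, -9/7).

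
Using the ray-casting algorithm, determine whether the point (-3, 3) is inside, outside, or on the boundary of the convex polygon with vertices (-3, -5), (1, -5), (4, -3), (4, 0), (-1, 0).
The point (-3, 3) lies strictly outside the polygon

Cast a horizontal ray to the right from the query point and count how many polygon edges it crosses (each edge strictly once or zero times, handled with the usual half-open convention). 
Parity of crossings → even ⇒ outside.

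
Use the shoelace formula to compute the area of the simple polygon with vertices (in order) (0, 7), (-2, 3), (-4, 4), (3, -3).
Area = 39/2

Shoelace formula: Area = (1/2) |Σ_i (x_i · y_{i+1} − x_{i+1} · y_i)| (indices mod n). Compute each cross term:
  (0)(3) − (-2)(7) = 14
  (-2)(4) − (-4)(3) = 4
  (-4)(-3) − (3)(4) = 0
  (3)(7) − (0)(-3) = 21
Sum = 39, so (signed) Area = 39/2 = 39/2, |Area| = 39/2.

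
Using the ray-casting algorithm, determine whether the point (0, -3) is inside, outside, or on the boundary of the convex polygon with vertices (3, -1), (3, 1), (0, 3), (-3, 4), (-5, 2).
The point (0, -3) lies strictly outside the polygon

Cast a horizontal ray to the right from the query point and count how many polygon edges it crosses (each edge strictly once or zero times, handled with the usual half-open convention). 
Parity of crossings → even ⇒ outside.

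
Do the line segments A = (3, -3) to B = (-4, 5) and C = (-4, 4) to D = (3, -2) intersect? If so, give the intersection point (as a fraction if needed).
Yes; intersection at (-1/2, 1) (t = 1/2 on AB, s = 1/2 on CD)

Parametrize AB as A + t(B − A) = (3 + -7 t, -3 + 8 t) and CD as C + s(D − C) = (-4 + 7 s, 4 + -6 s). Solve the linear system for (t, s). Determinant = 14 ≠ 0, so a unique intersection of the containing lines exists. Solution: t = 1/2, s = 1/2 — both in [0, 1], so the segments cross. Intersection point: (-1/2, 1).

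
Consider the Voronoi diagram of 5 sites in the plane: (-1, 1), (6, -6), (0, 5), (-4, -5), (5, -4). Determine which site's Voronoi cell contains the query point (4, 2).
Nearest site = (0, 5)

The Voronoi cell of site s contains exactly those query points closer to s than to any other site. Compute squared distances from q = (4, 2) to each site:
  (0 − 4)² + (5 − 2)² = 25
  (-1 − 4)² + (1 − 2)² = 26
  (5 − 4)² + (-4 − 2)² = 37
  (6 − 4)² + (-6 − 2)² = 68
  (-4 − 4)² + (-5 − 2)² = 113
Minimum is attained by (0, 5), so q lies in its Voronoi cell.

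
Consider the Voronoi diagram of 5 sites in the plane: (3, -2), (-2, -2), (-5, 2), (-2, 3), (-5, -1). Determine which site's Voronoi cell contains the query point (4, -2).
Nearest site = (3, -2)

The Voronoi cell of site s contains exactly those query points closer to s than to any other site. Compute squared distances from q = (4, -2) to each site:
  (3 − 4)² + (-2 − -2)² = 1
  (-2 − 4)² + (-2 − -2)² = 36
  (-2 − 4)² + (3 − -2)² = 61
  (-5 − 4)² + (-1 − -2)² = 82
  (-5 − 4)² + (2 − -2)² = 97
Minimum is attained by (3, -2), so q lies in its Voronoi cell.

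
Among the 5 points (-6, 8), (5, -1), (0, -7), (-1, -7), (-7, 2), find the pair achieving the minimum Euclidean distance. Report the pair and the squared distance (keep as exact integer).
Pair = ((0, -7), (-1, -7)); squared distance = 1

Compute all C(5, 2) = 10 pairwise squared distances (x_i − x_j)² + (y_i − y_j)². The minimum is 1, attained by the pair ((0, -7), (-1, -7)).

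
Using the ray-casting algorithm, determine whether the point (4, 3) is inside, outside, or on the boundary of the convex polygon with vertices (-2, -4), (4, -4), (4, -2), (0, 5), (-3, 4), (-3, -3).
The point (4, 3) lies strictly outside the polygon

Cast a horizontal ray to the right from the query point and count how many polygon edges it crosses (each edge strictly once or zero times, handled with the usual half-open convention). 
Parity of crossings → even ⇒ outside.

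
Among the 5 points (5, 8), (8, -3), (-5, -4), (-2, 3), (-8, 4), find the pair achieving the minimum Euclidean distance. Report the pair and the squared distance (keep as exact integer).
Pair = ((-2, 3), (-8, 4)); squared distance = 37

Compute all C(5, 2) = 10 pairwise squared distances (x_i − x_j)² + (y_i − y_j)². The minimum is 37, attained by the pair ((-2, 3), (-8, 4)).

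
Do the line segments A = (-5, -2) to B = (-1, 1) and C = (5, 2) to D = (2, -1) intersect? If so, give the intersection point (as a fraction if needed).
No (intersection of containing lines falls outside at least one segment)

Parametrize and solve: t = 6, s = -14/3. At least one of these is outside [0, 1], so the segments do not intersect.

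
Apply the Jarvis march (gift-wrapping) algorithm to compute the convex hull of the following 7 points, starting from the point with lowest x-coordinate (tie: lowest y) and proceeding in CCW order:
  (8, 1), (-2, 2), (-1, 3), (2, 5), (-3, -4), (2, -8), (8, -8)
Hull (CCW) = [(-3, -4), (2, -8), (8, -8), (8, 1), (2, 5), (-1, 3), (-2, 2)]

Jarvis march: at each step, from the current hull vertex p, select the next vertex q as the point such that every other point lies strictly to the left of (or on) the directed line p → q. (Equivalently: for every other point r, the cross product (q − p) × (r − p) ≥ 0.)
Starting point (lowest x, tie lowest y): (-3, -4). Wrap until returning to start. Resulting hull: (-3, -4), (2, -8), (8, -8), (8, 1), (2, 5), (-1, 3), (-2, 2).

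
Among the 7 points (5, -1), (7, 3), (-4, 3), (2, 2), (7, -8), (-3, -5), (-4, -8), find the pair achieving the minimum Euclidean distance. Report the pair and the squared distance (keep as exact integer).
Pair = ((-3, -5), (-4, -8)); squared distance = 10

Compute all C(7, 2) = 21 pairwise squared distances (x_i − x_j)² + (y_i − y_j)². The minimum is 10, attained by the pair ((-3, -5), (-4, -8)).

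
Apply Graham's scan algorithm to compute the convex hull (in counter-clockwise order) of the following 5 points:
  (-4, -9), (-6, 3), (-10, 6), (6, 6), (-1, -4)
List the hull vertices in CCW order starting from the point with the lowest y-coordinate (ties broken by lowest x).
Hull (CCW) = [(-4, -9), (6, 6), (-10, 6)]

Graham scan procedure:
  1. Find the pivot p₀ = point with lowest y (tie → lowest x): (-4, -9).
  2. Sort the remaining points by polar angle around p₀.
  3. Walk through sorted points, maintaining a stack; pop the top while the last three entries make a non-left turn (cross product ≤ 0).
  4. Final stack is the convex hull in CCW order: (-4, -9), (6, 6), (-10, 6).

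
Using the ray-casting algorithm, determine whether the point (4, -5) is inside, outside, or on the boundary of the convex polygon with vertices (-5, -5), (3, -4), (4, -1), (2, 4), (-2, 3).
The point (4, -5) lies strictly outside the polygon

Cast a horizontal ray to the right from the query point and count how many polygon edges it crosses (each edge strictly once or zero times, handled with the usual half-open convention). 
Parity of crossings → even ⇒ outside.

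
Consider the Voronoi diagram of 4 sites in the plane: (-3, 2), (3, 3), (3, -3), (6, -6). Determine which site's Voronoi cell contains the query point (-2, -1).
Nearest site = (-3, 2)

The Voronoi cell of site s contains exactly those query points closer to s than to any other site. Compute squared distances from q = (-2, -1) to each site:
  (-3 − -2)² + (2 − -1)² = 10
  (3 − -2)² + (-3 − -1)² = 29
  (3 − -2)² + (3 − -1)² = 41
  (6 − -2)² + (-6 − -1)² = 89
Minimum is attained by (-3, 2), so q lies in its Voronoi cell.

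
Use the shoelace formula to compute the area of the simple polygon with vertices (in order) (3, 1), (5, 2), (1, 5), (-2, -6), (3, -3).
Area = 32

Shoelace formula: Area = (1/2) |Σ_i (x_i · y_{i+1} − x_{i+1} · y_i)| (indices mod n). Compute each cross term:
  (3)(2) − (5)(1) = 1
  (5)(5) − (1)(2) = 23
  (1)(-6) − (-2)(5) = 4
  (-2)(-3) − (3)(-6) = 24
  (3)(1) − (3)(-3) = 12
Sum = 64, so (signed) Area = 64/2 = 32, |Area| = 32.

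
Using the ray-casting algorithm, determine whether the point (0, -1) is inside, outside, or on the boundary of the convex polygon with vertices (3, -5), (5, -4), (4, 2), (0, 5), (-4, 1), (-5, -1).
The point (0, -1) lies strictly inside the polygon

Cast a horizontal ray to the right from the query point and count how many polygon edges it crosses (each edge strictly once or zero times, handled with the usual half-open convention). 
Parity of crossings → odd ⇒ inside.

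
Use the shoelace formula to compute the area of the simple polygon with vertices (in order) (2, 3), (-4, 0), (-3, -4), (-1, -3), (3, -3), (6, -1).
Area = 40

Shoelace formula: Area = (1/2) |Σ_i (x_i · y_{i+1} − x_{i+1} · y_i)| (indices mod n). Compute each cross term:
  (2)(0) − (-4)(3) = 12
  (-4)(-4) − (-3)(0) = 16
  (-3)(-3) − (-1)(-4) = 5
  (-1)(-3) − (3)(-3) = 12
  (3)(-1) − (6)(-3) = 15
  (6)(3) − (2)(-1) = 20
Sum = 80, so (signed) Area = 80/2 = 40, |Area| = 40.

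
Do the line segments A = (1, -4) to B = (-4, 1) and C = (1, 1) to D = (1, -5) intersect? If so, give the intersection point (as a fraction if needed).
Yes; intersection at (1, -4) (t = 0 on AB, s = 5/6 on CD)

Parametrize AB as A + t(B − A) = (1 + -5 t, -4 + 5 t) and CD as C + s(D − C) = (1 + 0 s, 1 + -6 s). Solve the linear system for (t, s). Determinant = -30 ≠ 0, so a unique intersection of the containing lines exists. Solution: t = 0, s = 5/6 — both in [0, 1], so the segments cross. Intersection point: (1, -4).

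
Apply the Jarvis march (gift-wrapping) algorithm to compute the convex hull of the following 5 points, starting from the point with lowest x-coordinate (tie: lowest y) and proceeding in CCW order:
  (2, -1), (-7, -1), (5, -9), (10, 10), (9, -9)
Hull (CCW) = [(-7, -1), (5, -9), (9, -9), (10, 10)]

Jarvis march: at each step, from the current hull vertex p, select the next vertex q as the point such that every other point lies strictly to the left of (or on) the directed line p → q. (Equivalently: for every other point r, the cross product (q − p) × (r − p) ≥ 0.)
Starting point (lowest x, tie lowest y): (-7, -1). Wrap until returning to start. Resulting hull: (-7, -1), (5, -9), (9, -9), (10, 10).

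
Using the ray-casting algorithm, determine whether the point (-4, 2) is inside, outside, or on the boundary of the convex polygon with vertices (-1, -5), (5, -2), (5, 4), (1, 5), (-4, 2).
The point (-4, 2) lies on the polygon boundary

Boundary check: the query satisfies the collinearity and bounding-box conditions for some polygon edge, so it lies exactly on the boundary.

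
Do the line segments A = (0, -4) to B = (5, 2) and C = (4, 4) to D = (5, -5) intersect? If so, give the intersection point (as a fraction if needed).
Yes; intersection at (220/51, 20/17) (t = 44/51 on AB, s = 16/51 on CD)

Parametrize AB as A + t(B − A) = (0 + 5 t, -4 + 6 t) and CD as C + s(D − C) = (4 + 1 s, 4 + -9 s). Solve the linear system for (t, s). Determinant = 51 ≠ 0, so a unique intersection of the containing lines exists. Solution: t = 44/51, s = 16/51 — both in [0, 1], so the segments cross. Intersection point: (220/51, 20/17).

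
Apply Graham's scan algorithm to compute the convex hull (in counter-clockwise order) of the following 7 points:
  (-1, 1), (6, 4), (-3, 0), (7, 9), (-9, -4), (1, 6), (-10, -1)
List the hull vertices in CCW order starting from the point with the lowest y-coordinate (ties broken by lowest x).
Hull (CCW) = [(-9, -4), (6, 4), (7, 9), (1, 6), (-10, -1)]

Graham scan procedure:
  1. Find the pivot p₀ = point with lowest y (tie → lowest x): (-9, -4).
  2. Sort the remaining points by polar angle around p₀.
  3. Walk through sorted points, maintaining a stack; pop the top while the last three entries make a non-left turn (cross product ≤ 0).
  4. Final stack is the convex hull in CCW order: (-9, -4), (6, 4), (7, 9), (1, 6), (-10, -1).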